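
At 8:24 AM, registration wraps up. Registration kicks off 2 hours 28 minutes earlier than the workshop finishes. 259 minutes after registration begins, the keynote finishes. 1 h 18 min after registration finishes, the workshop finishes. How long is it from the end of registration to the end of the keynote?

The workshop ends at 8:24 AM + 78 min = 9:42 AM.
Registration starts at 9:42 AM − 148 min = 7:14 AM.
The keynote ends at 7:14 AM + 259 min = 11:33 AM.
From 8:24 AM to 11:33 AM is 189 minutes.

189 minutes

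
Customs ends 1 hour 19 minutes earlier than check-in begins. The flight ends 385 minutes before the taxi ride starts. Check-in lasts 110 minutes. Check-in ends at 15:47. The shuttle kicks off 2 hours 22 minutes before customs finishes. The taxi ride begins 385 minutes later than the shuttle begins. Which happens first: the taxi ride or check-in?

Check-in starts at 15:47 − 110 min = 13:57.
Customs ends at 13:57 − 79 min = 12:38.
The shuttle starts at 12:38 − 142 min = 10:16.
The taxi ride starts at 10:16 + 385 min = 16:41.
The taxi ride starts at 16:41 and check-in starts at 13:57, so check-in is first.

check-in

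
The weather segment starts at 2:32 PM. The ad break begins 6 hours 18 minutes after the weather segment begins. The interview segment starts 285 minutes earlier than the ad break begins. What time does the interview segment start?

The ad break starts at 2:32 PM + 378 min = 8:50 PM.
The interview segment starts at 8:50 PM − 285 min = 4:05 PM.

4:05 PM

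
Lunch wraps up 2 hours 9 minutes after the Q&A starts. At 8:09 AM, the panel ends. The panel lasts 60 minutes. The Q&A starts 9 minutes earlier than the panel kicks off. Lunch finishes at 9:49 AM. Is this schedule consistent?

No

The panel starts at 8:09 AM − 60 min = 7:09 AM.
The Q&A starts at 7:09 AM − 9 min = 7:00 AM.
Lunch ends at 7:00 AM + 129 min = 9:09 AM.
But lunch is also said to end at 9:49 AM — a 40-minute conflict.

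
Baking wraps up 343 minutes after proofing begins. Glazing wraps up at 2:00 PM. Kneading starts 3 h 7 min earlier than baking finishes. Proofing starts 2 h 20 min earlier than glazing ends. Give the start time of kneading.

Proofing starts at 2:00 PM − 140 min = 11:40 AM.
Baking ends at 11:40 AM + 343 min = 5:23 PM.
Kneading starts at 5:23 PM − 187 min = 2:16 PM.

2:16 PM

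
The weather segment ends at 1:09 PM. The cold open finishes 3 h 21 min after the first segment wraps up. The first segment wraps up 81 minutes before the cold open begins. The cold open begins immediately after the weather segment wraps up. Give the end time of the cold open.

3:09 PM

The cold open starts at 1:09 PM.
The first segment ends at 1:09 PM − 81 min = 11:48 AM.
The cold open ends at 11:48 AM + 201 min = 3:09 PM.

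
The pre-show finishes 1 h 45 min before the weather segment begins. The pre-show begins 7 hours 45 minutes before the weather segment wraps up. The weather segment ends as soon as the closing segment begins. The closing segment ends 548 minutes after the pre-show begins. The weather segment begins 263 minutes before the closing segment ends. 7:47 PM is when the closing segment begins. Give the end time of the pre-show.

The weather segment ends at 7:47 PM.
The pre-show starts at 7:47 PM − 465 min = 12:02 PM.
The closing segment ends at 12:02 PM + 548 min = 9:10 PM.
The weather segment starts at 9:10 PM − 263 min = 4:47 PM.
The pre-show ends at 4:47 PM − 105 min = 3:02 PM.

3:02 PM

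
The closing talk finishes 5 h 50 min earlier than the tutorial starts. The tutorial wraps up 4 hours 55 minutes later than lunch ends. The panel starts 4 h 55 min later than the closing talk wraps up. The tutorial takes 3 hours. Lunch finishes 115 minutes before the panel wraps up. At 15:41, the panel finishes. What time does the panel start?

Lunch ends at 15:41 − 115 min = 13:46.
The tutorial ends at 13:46 + 295 min = 18:41.
The tutorial starts at 18:41 − 180 min = 15:41.
The closing talk ends at 15:41 − 350 min = 09:51.
The panel starts at 09:51 + 295 min = 14:46.

14:46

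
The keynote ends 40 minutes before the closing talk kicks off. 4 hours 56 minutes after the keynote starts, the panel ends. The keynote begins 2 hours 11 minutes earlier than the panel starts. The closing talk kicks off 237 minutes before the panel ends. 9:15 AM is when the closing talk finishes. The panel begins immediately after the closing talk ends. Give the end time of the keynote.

7:23 AM

The panel starts at 9:15 AM.
The keynote starts at 9:15 AM − 131 min = 7:04 AM.
The panel ends at 7:04 AM + 296 min = 12:00 PM.
The closing talk starts at 12:00 PM − 237 min = 8:03 AM.
The keynote ends at 8:03 AM − 40 min = 7:23 AM.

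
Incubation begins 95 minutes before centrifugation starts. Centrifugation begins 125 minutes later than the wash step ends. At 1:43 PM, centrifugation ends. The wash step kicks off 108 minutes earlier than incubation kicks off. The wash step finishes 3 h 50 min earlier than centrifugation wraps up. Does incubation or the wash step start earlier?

The wash step ends at 1:43 PM − 230 min = 9:53 AM.
Centrifugation starts at 9:53 AM + 125 min = 11:58 AM.
Incubation starts at 11:58 AM − 95 min = 10:23 AM.
The wash step starts at 10:23 AM − 108 min = 8:35 AM.
Incubation starts at 10:23 AM and the wash step starts at 8:35 AM, so the wash step is first.

the wash step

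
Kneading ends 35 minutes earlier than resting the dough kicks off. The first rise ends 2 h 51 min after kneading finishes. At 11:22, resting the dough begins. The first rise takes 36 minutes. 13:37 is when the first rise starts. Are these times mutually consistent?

Kneading ends at 11:22 − 35 min = 10:47.
The first rise ends at 10:47 + 171 min = 13:38.
The first rise starts at 13:38 − 36 min = 13:02.
But the first rise is also said to start at 13:37 — a 35-minute conflict.

No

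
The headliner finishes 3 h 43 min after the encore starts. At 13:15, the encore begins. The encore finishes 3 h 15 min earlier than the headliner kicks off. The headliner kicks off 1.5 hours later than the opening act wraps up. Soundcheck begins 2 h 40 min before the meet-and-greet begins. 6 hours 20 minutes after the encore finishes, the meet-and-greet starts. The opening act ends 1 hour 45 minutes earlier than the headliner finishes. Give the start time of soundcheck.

The headliner ends at 13:15 + 223 min = 16:58.
The opening act ends at 16:58 − 105 min = 15:13.
The headliner starts at 15:13 + 90 min = 16:43.
The encore ends at 16:43 − 195 min = 13:28.
The meet-and-greet starts at 13:28 + 380 min = 19:48.
Soundcheck starts at 19:48 − 160 min = 17:08.

17:08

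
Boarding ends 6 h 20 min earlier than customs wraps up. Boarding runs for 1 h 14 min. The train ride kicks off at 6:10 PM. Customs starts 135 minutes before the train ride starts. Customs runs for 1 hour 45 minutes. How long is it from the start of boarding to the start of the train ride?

Customs starts at 6:10 PM − 135 min = 3:55 PM.
Customs ends at 3:55 PM + 105 min = 5:40 PM.
Boarding ends at 5:40 PM − 380 min = 11:20 AM.
Boarding starts at 11:20 AM − 74 min = 10:06 AM.
From 10:06 AM to 6:10 PM is 8 hours 4 minutes.

8 hours 4 minutes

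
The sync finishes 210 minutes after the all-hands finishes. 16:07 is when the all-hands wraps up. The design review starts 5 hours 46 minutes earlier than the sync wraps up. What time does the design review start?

13:51

The sync ends at 16:07 + 210 min = 19:37.
The design review starts at 19:37 − 346 min = 13:51.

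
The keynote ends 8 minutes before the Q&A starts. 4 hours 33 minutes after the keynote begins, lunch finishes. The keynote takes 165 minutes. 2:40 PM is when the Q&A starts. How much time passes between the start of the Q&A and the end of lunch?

The keynote ends at 2:40 PM − 8 min = 2:32 PM.
The keynote starts at 2:32 PM − 165 min = 11:47 AM.
Lunch ends at 11:47 AM + 273 min = 4:20 PM.
From 2:40 PM to 4:20 PM is 1 hour 40 minutes.

1 hour 40 minutes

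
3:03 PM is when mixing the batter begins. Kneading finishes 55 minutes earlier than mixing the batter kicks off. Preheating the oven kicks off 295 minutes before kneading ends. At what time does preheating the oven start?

Kneading ends at 3:03 PM − 55 min = 2:08 PM.
Preheating the oven starts at 2:08 PM − 295 min = 9:13 AM.

9:13 AM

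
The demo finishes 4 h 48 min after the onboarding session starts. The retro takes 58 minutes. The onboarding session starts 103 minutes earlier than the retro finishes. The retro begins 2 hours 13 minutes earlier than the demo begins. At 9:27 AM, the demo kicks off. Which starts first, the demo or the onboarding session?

The retro starts at 9:27 AM − 133 min = 7:14 AM.
The retro ends at 7:14 AM + 58 min = 8:12 AM.
The onboarding session starts at 8:12 AM − 103 min = 6:29 AM.
The demo starts at 9:27 AM and the onboarding session starts at 6:29 AM, so the onboarding session is first.

the onboarding session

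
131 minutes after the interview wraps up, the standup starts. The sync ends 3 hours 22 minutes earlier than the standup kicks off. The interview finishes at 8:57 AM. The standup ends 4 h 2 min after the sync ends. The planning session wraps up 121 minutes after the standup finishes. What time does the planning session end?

The standup starts at 8:57 AM + 131 min = 11:08 AM.
The sync ends at 11:08 AM − 202 min = 7:46 AM.
The standup ends at 7:46 AM + 242 min = 11:48 AM.
The planning session ends at 11:48 AM + 121 min = 1:49 PM.

1:49 PM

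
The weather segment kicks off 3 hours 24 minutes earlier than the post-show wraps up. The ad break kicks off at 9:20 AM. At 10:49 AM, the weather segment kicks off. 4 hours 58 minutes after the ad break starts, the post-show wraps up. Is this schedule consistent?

No

The post-show ends at 9:20 AM + 298 min = 2:18 PM.
The weather segment starts at 2:18 PM − 204 min = 10:54 AM.
But the weather segment is also said to start at 10:49 AM — a 5-minute conflict.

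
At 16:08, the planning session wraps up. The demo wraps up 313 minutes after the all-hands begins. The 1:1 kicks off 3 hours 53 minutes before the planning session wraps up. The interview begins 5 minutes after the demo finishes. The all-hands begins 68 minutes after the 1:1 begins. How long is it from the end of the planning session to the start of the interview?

The 1:1 starts at 16:08 − 233 min = 12:15.
The all-hands starts at 12:15 + 68 min = 13:23.
The demo ends at 13:23 + 313 min = 18:36.
The interview starts at 18:36 + 5 min = 18:41.
From 16:08 to 18:41 is 2 h 33 min.

2 h 33 min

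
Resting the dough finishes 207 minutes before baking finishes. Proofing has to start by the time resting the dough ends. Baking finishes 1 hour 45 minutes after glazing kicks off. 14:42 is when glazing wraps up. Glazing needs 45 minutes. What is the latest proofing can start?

12:15

Glazing starts at 14:42 − 45 min = 13:57.
Baking ends at 13:57 + 105 min = 15:42.
Resting the dough ends at 15:42 − 207 min = 12:15.
Proofing is bounded by resting the dough, so the latest it can start is 12:15.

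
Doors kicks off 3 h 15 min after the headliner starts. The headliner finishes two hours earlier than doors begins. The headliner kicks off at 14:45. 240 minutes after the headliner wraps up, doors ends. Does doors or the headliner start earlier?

the headliner

Doors starts at 14:45 + 195 min = 18:00.
Doors starts at 18:00 and the headliner starts at 14:45, so the headliner is first.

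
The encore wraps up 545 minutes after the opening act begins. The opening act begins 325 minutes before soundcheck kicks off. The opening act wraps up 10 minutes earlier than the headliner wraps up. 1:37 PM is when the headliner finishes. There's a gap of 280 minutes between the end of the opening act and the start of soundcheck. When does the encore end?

9:47 PM

The opening act ends at 1:37 PM − 10 min = 1:27 PM.
Soundcheck starts at 1:27 PM + 280 min = 6:07 PM.
The opening act starts at 6:07 PM − 325 min = 12:42 PM.
The encore ends at 12:42 PM + 545 min = 9:47 PM.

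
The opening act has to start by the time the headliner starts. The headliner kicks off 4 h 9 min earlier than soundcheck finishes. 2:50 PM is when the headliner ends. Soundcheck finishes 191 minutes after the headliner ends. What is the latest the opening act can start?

1:52 PM

Soundcheck ends at 2:50 PM + 191 min = 6:01 PM.
The headliner starts at 6:01 PM − 249 min = 1:52 PM.
The opening act is bounded by the headliner, so the latest it can start is 1:52 PM.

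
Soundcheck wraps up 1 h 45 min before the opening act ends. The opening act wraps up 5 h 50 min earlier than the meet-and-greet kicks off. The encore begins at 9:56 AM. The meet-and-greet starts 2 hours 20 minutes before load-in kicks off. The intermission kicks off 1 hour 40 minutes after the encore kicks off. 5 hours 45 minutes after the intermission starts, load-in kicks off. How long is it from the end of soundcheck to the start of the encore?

The intermission starts at 9:56 AM + 100 min = 11:36 AM.
Load-in starts at 11:36 AM + 345 min = 5:21 PM.
The meet-and-greet starts at 5:21 PM − 140 min = 3:01 PM.
The opening act ends at 3:01 PM − 350 min = 9:11 AM.
Soundcheck ends at 9:11 AM − 105 min = 7:26 AM.
From 7:26 AM to 9:56 AM is 2 hours 30 minutes.

2 hours 30 minutes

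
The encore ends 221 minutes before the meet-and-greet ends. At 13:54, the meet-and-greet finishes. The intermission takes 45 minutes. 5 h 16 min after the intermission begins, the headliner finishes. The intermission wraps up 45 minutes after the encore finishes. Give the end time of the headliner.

15:29

The encore ends at 13:54 − 221 min = 10:13.
The intermission ends at 10:13 + 45 min = 10:58.
The intermission starts at 10:58 − 45 min = 10:13.
The headliner ends at 10:13 + 316 min = 15:29.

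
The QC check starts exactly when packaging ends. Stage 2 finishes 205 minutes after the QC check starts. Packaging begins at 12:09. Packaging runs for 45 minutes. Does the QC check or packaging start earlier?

packaging

Packaging ends at 12:09 + 45 min = 12:54.
So the QC check starts at 12:54.
The QC check starts at 12:54 and packaging starts at 12:09, so packaging is first.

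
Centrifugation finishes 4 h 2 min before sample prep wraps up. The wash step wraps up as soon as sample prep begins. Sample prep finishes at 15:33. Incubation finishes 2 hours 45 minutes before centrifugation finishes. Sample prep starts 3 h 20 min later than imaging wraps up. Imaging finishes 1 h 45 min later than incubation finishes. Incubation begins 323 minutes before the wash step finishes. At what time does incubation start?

08:28

Centrifugation ends at 15:33 − 242 min = 11:31.
Incubation ends at 11:31 − 165 min = 08:46.
Imaging ends at 08:46 + 105 min = 10:31.
Sample prep starts at 10:31 + 200 min = 13:51.
So the wash step ends at 13:51.
Incubation starts at 13:51 − 323 min = 08:28.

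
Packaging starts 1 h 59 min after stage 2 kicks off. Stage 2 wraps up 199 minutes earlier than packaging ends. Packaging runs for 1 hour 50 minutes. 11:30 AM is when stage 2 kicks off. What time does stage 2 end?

12:00 PM

Packaging starts at 11:30 AM + 119 min = 1:29 PM.
Packaging ends at 1:29 PM + 110 min = 3:19 PM.
Stage 2 ends at 3:19 PM − 199 min = 12:00 PM.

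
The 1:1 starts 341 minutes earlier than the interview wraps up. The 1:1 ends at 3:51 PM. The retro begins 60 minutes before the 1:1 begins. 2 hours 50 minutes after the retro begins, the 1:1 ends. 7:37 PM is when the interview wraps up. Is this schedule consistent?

No

The 1:1 starts at 7:37 PM − 341 min = 1:56 PM.
The retro starts at 1:56 PM − 60 min = 12:56 PM.
The 1:1 ends at 12:56 PM + 170 min = 3:46 PM.
But the 1:1 is also said to end at 3:51 PM — a 5-minute conflict.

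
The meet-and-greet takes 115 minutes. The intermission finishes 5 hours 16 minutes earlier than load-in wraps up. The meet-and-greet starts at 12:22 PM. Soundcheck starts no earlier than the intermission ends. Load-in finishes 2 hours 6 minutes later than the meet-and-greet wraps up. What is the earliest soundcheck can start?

The meet-and-greet ends at 12:22 PM + 115 min = 2:17 PM.
Load-in ends at 2:17 PM + 126 min = 4:23 PM.
The intermission ends at 4:23 PM − 316 min = 11:07 AM.
Soundcheck is bounded by the intermission, so the earliest it can start is 11:07 AM.

11:07 AM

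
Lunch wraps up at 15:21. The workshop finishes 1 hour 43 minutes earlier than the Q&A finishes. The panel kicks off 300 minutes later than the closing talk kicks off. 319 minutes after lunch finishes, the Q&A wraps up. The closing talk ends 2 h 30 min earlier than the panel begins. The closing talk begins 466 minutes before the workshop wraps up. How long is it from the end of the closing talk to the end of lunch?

100 minutes

The Q&A ends at 15:21 + 319 min = 20:40.
The workshop ends at 20:40 − 103 min = 18:57.
The closing talk starts at 18:57 − 466 min = 11:11.
The panel starts at 11:11 + 300 min = 16:11.
The closing talk ends at 16:11 − 150 min = 13:41.
From 13:41 to 15:21 is 100 minutes.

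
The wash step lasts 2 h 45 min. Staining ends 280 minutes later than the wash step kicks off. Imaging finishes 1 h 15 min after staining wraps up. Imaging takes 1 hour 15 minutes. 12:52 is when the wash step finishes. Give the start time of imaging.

14:47

The wash step starts at 12:52 − 165 min = 10:07.
Staining ends at 10:07 + 280 min = 14:47.
Imaging ends at 14:47 + 75 min = 16:02.
Imaging starts at 16:02 − 75 min = 14:47.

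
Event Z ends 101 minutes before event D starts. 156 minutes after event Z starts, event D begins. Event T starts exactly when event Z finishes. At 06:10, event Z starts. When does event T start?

Event D starts at 06:10 + 156 min = 08:46.
Event Z ends at 08:46 − 101 min = 07:05.
So event T starts at 07:05.

07:05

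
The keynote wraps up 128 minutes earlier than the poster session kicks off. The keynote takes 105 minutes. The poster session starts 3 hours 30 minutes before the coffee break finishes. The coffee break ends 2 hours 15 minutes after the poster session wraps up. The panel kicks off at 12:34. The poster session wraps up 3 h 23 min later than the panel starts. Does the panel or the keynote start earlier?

The poster session ends at 12:34 + 203 min = 15:57.
The coffee break ends at 15:57 + 135 min = 18:12.
The poster session starts at 18:12 − 210 min = 14:42.
The keynote ends at 14:42 − 128 min = 12:34.
The keynote starts at 12:34 − 105 min = 10:49.
The panel starts at 12:34 and the keynote starts at 10:49, so the keynote is first.

the keynote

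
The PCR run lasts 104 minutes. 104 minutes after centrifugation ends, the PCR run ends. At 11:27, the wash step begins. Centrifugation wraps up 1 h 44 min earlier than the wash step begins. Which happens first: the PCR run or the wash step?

Centrifugation ends at 11:27 − 104 min = 09:43.
The PCR run ends at 09:43 + 104 min = 11:27.
The PCR run starts at 11:27 − 104 min = 09:43.
The PCR run starts at 09:43 and the wash step starts at 11:27, so the PCR run is first.

the PCR run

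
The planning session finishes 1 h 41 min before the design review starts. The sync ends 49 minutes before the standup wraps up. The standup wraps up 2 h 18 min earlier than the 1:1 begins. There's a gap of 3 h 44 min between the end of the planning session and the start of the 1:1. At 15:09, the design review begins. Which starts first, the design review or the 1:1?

the design review

The planning session ends at 15:09 − 101 min = 13:28.
The 1:1 starts at 13:28 + 224 min = 17:12.
The design review starts at 15:09 and the 1:1 starts at 17:12, so the design review is first.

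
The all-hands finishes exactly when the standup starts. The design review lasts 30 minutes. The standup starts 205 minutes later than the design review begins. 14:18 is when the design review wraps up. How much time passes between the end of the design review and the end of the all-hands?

The design review starts at 14:18 − 30 min = 13:48.
The standup starts at 13:48 + 205 min = 17:13.
So the all-hands ends at 17:13.
From 14:18 to 17:13 is 2 hours 55 minutes.

2 hours 55 minutes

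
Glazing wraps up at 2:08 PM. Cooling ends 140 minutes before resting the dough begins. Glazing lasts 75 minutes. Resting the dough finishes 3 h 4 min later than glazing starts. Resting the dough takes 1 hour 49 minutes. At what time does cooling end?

11:48 AM

Glazing starts at 2:08 PM − 75 min = 12:53 PM.
Resting the dough ends at 12:53 PM + 184 min = 3:57 PM.
Resting the dough starts at 3:57 PM − 109 min = 2:08 PM.
Cooling ends at 2:08 PM − 140 min = 11:48 AM.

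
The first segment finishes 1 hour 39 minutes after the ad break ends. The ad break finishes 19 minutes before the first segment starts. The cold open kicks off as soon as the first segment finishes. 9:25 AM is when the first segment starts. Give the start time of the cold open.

The ad break ends at 9:25 AM − 19 min = 9:06 AM.
The first segment ends at 9:06 AM + 99 min = 10:45 AM.
So the cold open starts at 10:45 AM.

10:45 AM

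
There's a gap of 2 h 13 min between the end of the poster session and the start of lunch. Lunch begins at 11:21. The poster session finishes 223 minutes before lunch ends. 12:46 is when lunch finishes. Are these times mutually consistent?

No

The poster session ends at 12:46 − 223 min = 09:03.
Lunch starts at 09:03 + 133 min = 11:16.
But lunch is also said to start at 11:21 — a 5-minute conflict.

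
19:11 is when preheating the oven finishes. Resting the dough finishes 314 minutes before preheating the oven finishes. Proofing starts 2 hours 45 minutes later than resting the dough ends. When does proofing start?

Resting the dough ends at 19:11 − 314 min = 13:57.
Proofing starts at 13:57 + 165 min = 16:42.

16:42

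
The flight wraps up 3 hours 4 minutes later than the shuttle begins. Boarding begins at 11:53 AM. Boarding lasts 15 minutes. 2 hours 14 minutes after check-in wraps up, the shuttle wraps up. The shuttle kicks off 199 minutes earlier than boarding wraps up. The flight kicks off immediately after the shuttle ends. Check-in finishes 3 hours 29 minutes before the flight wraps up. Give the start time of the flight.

10:38 AM

Boarding ends at 11:53 AM + 15 min = 12:08 PM.
The shuttle starts at 12:08 PM − 199 min = 8:49 AM.
The flight ends at 8:49 AM + 184 min = 11:53 AM.
Check-in ends at 11:53 AM − 209 min = 8:24 AM.
The shuttle ends at 8:24 AM + 134 min = 10:38 AM.
So the flight starts at 10:38 AM.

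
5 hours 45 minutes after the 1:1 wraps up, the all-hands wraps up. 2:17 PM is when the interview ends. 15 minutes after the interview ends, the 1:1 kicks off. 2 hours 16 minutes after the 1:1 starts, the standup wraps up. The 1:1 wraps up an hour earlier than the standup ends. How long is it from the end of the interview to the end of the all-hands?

7 h 16 min

The 1:1 starts at 2:17 PM + 15 min = 2:32 PM.
The standup ends at 2:32 PM + 136 min = 4:48 PM.
The 1:1 ends at 4:48 PM − 60 min = 3:48 PM.
The all-hands ends at 3:48 PM + 345 min = 9:33 PM.
From 2:17 PM to 9:33 PM is 7 h 16 min.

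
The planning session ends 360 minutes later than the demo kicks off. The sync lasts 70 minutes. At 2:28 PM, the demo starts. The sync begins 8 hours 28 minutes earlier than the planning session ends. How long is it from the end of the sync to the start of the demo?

The planning session ends at 2:28 PM + 360 min = 8:28 PM.
The sync starts at 8:28 PM − 508 min = 12:00 PM.
The sync ends at 12:00 PM + 70 min = 1:10 PM.
From 1:10 PM to 2:28 PM is 1 h 18 min.

1 h 18 min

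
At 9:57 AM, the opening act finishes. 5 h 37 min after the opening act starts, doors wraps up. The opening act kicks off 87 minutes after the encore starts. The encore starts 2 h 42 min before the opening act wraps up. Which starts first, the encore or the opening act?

the encore

The encore starts at 9:57 AM − 162 min = 7:15 AM.
The opening act starts at 7:15 AM + 87 min = 8:42 AM.
The encore starts at 7:15 AM and the opening act starts at 8:42 AM, so the encore is first.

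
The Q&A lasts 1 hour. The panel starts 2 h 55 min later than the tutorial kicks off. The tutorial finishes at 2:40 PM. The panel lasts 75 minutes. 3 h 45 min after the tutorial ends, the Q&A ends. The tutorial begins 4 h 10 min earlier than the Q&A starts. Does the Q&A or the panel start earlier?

The Q&A ends at 2:40 PM + 225 min = 6:25 PM.
The Q&A starts at 6:25 PM − 60 min = 5:25 PM.
The tutorial starts at 5:25 PM − 250 min = 1:15 PM.
The panel starts at 1:15 PM + 175 min = 4:10 PM.
The Q&A starts at 5:25 PM and the panel starts at 4:10 PM, so the panel is first.

the panel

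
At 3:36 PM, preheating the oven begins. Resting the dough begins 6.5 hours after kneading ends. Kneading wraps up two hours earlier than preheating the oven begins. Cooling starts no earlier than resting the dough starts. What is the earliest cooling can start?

8:06 PM

Kneading ends at 3:36 PM − 120 min = 1:36 PM.
Resting the dough starts at 1:36 PM + 390 min = 8:06 PM.
Cooling is bounded by resting the dough, so the earliest it can start is 8:06 PM.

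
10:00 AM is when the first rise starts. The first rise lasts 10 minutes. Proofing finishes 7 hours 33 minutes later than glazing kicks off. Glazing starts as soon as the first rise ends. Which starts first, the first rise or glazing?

The first rise ends at 10:00 AM + 10 min = 10:10 AM.
So glazing starts at 10:10 AM.
The first rise starts at 10:00 AM and glazing starts at 10:10 AM, so the first rise is first.

the first rise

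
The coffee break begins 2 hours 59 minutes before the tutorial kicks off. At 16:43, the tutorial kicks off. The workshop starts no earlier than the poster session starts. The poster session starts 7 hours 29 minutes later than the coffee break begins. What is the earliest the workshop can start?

The coffee break starts at 16:43 − 179 min = 13:44.
The poster session starts at 13:44 + 449 min = 21:13.
The workshop is bounded by the poster session, so the earliest it can start is 21:13.

21:13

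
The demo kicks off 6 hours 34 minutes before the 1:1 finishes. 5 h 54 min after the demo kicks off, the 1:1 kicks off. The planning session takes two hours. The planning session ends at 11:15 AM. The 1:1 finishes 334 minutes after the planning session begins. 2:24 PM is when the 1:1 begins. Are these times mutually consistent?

No

The planning session starts at 11:15 AM − 120 min = 9:15 AM.
The 1:1 ends at 9:15 AM + 334 min = 2:49 PM.
The demo starts at 2:49 PM − 394 min = 8:15 AM.
The 1:1 starts at 8:15 AM + 354 min = 2:09 PM.
But the 1:1 is also said to start at 2:24 PM — a 15-minute conflict.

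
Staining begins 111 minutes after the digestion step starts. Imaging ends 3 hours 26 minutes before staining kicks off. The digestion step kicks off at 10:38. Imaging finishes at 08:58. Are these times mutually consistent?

Staining starts at 10:38 + 111 min = 12:29.
Imaging ends at 12:29 − 206 min = 09:03.
But imaging is also said to end at 08:58 — a 5-minute conflict.

No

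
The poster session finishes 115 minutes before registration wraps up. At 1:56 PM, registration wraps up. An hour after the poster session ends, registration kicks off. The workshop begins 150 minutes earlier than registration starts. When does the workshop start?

10:31 AM

The poster session ends at 1:56 PM − 115 min = 12:01 PM.
Registration starts at 12:01 PM + 60 min = 1:01 PM.
The workshop starts at 1:01 PM − 150 min = 10:31 AM.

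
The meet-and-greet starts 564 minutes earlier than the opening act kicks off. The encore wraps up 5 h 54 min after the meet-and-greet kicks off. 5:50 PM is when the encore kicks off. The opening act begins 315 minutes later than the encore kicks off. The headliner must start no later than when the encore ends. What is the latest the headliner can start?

7:35 PM

The opening act starts at 5:50 PM + 315 min = 11:05 PM.
The meet-and-greet starts at 11:05 PM − 564 min = 1:41 PM.
The encore ends at 1:41 PM + 354 min = 7:35 PM.
The headliner is bounded by the encore, so the latest it can start is 7:35 PM.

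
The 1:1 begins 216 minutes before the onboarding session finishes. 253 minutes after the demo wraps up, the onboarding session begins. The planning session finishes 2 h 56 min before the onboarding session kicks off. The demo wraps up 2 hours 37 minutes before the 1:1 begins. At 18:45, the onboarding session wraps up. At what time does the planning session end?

The 1:1 starts at 18:45 − 216 min = 15:09.
The demo ends at 15:09 − 157 min = 12:32.
The onboarding session starts at 12:32 + 253 min = 16:45.
The planning session ends at 16:45 − 176 min = 13:49.

13:49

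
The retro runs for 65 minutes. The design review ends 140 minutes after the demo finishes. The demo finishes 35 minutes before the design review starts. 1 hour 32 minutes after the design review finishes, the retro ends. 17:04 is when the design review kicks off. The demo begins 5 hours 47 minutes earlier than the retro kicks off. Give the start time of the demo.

13:29

The demo ends at 17:04 − 35 min = 16:29.
The design review ends at 16:29 + 140 min = 18:49.
The retro ends at 18:49 + 92 min = 20:21.
The retro starts at 20:21 − 65 min = 19:16.
The demo starts at 19:16 − 347 min = 13:29.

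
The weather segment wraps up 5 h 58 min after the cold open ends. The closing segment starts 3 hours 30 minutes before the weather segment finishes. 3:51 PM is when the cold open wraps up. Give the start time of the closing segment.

6:19 PM

The weather segment ends at 3:51 PM + 358 min = 9:49 PM.
The closing segment starts at 9:49 PM − 210 min = 6:19 PM.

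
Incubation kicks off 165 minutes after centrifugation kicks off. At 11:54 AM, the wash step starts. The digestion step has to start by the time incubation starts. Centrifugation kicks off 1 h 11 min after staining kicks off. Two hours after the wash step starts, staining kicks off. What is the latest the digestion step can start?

5:50 PM

Staining starts at 11:54 AM + 120 min = 1:54 PM.
Centrifugation starts at 1:54 PM + 71 min = 3:05 PM.
Incubation starts at 3:05 PM + 165 min = 5:50 PM.
The digestion step is bounded by incubation, so the latest it can start is 5:50 PM.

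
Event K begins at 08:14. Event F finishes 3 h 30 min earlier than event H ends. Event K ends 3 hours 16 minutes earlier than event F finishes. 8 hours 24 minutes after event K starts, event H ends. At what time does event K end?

09:52

Event H ends at 08:14 + 504 min = 16:38.
Event F ends at 16:38 − 210 min = 13:08.
Event K ends at 13:08 − 196 min = 09:52.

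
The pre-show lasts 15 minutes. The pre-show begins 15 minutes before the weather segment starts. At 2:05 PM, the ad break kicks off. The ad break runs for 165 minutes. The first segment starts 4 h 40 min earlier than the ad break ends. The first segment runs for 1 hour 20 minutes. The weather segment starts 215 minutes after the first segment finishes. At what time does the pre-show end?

5:05 PM

The ad break ends at 2:05 PM + 165 min = 4:50 PM.
The first segment starts at 4:50 PM − 280 min = 12:10 PM.
The first segment ends at 12:10 PM + 80 min = 1:30 PM.
The weather segment starts at 1:30 PM + 215 min = 5:05 PM.
The pre-show starts at 5:05 PM − 15 min = 4:50 PM.
The pre-show ends at 4:50 PM + 15 min = 5:05 PM.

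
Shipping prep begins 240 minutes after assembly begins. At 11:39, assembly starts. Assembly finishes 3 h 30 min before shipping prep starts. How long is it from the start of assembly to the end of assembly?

30 minutes

Shipping prep starts at 11:39 + 240 min = 15:39.
Assembly ends at 15:39 − 210 min = 12:09.
From 11:39 to 12:09 is 30 minutes.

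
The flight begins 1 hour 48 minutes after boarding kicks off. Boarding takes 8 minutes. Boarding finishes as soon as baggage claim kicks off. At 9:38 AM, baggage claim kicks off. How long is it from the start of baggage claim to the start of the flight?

Boarding ends at 9:38 AM.
Boarding starts at 9:38 AM − 8 min = 9:30 AM.
The flight starts at 9:30 AM + 108 min = 11:18 AM.
From 9:38 AM to 11:18 AM is 1 hour 40 minutes.

1 hour 40 minutes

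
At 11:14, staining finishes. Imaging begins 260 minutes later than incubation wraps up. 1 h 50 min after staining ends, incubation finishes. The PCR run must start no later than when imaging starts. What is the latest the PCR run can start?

17:24

Incubation ends at 11:14 + 110 min = 13:04.
Imaging starts at 13:04 + 260 min = 17:24.
The PCR run is bounded by imaging, so the latest it can start is 17:24.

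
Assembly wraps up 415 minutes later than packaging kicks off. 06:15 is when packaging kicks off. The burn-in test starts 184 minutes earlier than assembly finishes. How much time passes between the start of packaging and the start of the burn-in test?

Assembly ends at 06:15 + 415 min = 13:10.
The burn-in test starts at 13:10 − 184 min = 10:06.
From 06:15 to 10:06 is 3 h 51 min.

3 h 51 min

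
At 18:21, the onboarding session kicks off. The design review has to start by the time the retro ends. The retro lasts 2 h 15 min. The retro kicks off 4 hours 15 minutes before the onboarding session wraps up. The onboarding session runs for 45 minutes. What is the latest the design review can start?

The onboarding session ends at 18:21 + 45 min = 19:06.
The retro starts at 19:06 − 255 min = 14:51.
The retro ends at 14:51 + 135 min = 17:06.
The design review is bounded by the retro, so the latest it can start is 17:06.

17:06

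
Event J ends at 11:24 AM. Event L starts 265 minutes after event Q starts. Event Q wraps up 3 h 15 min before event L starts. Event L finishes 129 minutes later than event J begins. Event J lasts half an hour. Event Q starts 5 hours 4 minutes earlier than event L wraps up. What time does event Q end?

Event J starts at 11:24 AM − 30 min = 10:54 AM.
Event L ends at 10:54 AM + 129 min = 1:03 PM.
Event Q starts at 1:03 PM − 304 min = 7:59 AM.
Event L starts at 7:59 AM + 265 min = 12:24 PM.
Event Q ends at 12:24 PM − 195 min = 9:09 AM.

9:09 AM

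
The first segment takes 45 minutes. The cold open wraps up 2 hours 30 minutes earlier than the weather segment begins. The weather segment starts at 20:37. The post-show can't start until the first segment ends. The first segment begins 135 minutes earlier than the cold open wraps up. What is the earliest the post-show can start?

The cold open ends at 20:37 − 150 min = 18:07.
The first segment starts at 18:07 − 135 min = 15:52.
The first segment ends at 15:52 + 45 min = 16:37.
The post-show is bounded by the first segment, so the earliest it can start is 16:37.

16:37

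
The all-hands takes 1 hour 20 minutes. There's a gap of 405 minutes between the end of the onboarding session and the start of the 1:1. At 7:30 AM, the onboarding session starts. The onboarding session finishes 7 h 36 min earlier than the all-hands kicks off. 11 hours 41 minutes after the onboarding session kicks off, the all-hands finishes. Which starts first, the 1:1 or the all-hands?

The all-hands ends at 7:30 AM + 701 min = 7:11 PM.
The all-hands starts at 7:11 PM − 80 min = 5:51 PM.
The onboarding session ends at 5:51 PM − 456 min = 10:15 AM.
The 1:1 starts at 10:15 AM + 405 min = 5:00 PM.
The 1:1 starts at 5:00 PM and the all-hands starts at 5:51 PM, so the 1:1 is first.

the 1:1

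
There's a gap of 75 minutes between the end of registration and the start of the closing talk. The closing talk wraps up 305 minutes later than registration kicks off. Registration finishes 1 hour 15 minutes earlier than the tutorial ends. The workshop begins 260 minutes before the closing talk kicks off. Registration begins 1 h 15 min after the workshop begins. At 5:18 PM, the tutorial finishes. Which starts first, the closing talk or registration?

registration

Registration ends at 5:18 PM − 75 min = 4:03 PM.
The closing talk starts at 4:03 PM + 75 min = 5:18 PM.
The workshop starts at 5:18 PM − 260 min = 12:58 PM.
Registration starts at 12:58 PM + 75 min = 2:13 PM.
The closing talk starts at 5:18 PM and registration starts at 2:13 PM, so registration is first.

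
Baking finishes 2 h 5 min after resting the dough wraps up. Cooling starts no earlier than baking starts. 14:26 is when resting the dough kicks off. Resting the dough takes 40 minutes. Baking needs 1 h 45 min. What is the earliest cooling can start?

Resting the dough ends at 14:26 + 40 min = 15:06.
Baking ends at 15:06 + 125 min = 17:11.
Baking starts at 17:11 − 105 min = 15:26.
Cooling is bounded by baking, so the earliest it can start is 15:26.

15:26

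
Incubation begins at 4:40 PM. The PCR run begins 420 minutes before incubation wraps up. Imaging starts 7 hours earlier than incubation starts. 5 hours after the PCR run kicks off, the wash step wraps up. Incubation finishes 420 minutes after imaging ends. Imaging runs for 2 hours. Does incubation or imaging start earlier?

Imaging starts at 4:40 PM − 420 min = 9:40 AM.
Incubation starts at 4:40 PM and imaging starts at 9:40 AM, so imaging is first.

imaging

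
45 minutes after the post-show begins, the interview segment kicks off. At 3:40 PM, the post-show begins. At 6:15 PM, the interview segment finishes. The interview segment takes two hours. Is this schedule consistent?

The interview segment starts at 3:40 PM + 45 min = 4:25 PM.
The interview segment ends at 4:25 PM + 120 min = 6:25 PM.
But the interview segment is also said to end at 6:15 PM — a 10-minute conflict.

No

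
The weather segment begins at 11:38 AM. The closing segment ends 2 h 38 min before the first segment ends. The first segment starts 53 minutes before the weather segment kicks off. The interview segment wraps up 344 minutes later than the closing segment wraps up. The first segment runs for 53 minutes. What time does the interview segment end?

2:44 PM

The first segment starts at 11:38 AM − 53 min = 10:45 AM.
The first segment ends at 10:45 AM + 53 min = 11:38 AM.
The closing segment ends at 11:38 AM − 158 min = 9:00 AM.
The interview segment ends at 9:00 AM + 344 min = 2:44 PM.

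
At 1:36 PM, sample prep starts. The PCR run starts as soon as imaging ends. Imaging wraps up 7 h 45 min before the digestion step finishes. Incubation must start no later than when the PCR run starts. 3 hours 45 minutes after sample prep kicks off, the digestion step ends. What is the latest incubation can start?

9:36 AM

The digestion step ends at 1:36 PM + 225 min = 5:21 PM.
Imaging ends at 5:21 PM − 465 min = 9:36 AM.
So the PCR run starts at 9:36 AM.
Incubation is bounded by the PCR run, so the latest it can start is 9:36 AM.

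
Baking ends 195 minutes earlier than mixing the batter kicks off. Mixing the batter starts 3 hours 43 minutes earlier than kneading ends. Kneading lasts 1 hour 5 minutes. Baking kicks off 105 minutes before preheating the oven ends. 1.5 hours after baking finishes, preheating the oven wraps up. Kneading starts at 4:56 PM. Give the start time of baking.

Kneading ends at 4:56 PM + 65 min = 6:01 PM.
Mixing the batter starts at 6:01 PM − 223 min = 2:18 PM.
Baking ends at 2:18 PM − 195 min = 11:03 AM.
Preheating the oven ends at 11:03 AM + 90 min = 12:33 PM.
Baking starts at 12:33 PM − 105 min = 10:48 AM.

10:48 AM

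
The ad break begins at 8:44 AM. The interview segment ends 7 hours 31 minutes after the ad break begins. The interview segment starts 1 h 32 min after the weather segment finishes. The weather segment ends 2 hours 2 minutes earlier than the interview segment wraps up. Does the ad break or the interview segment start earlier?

The interview segment ends at 8:44 AM + 451 min = 4:15 PM.
The weather segment ends at 4:15 PM − 122 min = 2:13 PM.
The interview segment starts at 2:13 PM + 92 min = 3:45 PM.
The ad break starts at 8:44 AM and the interview segment starts at 3:45 PM, so the ad break is first.

the ad break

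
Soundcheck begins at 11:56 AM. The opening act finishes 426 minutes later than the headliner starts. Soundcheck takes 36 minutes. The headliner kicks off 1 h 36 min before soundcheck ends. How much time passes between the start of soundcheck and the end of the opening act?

6 h 6 min

Soundcheck ends at 11:56 AM + 36 min = 12:32 PM.
The headliner starts at 12:32 PM − 96 min = 10:56 AM.
The opening act ends at 10:56 AM + 426 min = 6:02 PM.
From 11:56 AM to 6:02 PM is 6 h 6 min.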